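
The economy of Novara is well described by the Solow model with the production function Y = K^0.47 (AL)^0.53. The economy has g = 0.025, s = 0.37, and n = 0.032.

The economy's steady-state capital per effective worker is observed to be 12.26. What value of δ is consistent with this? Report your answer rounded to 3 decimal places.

Steady state requires s·f(k) = (n + g + δ)·k, i.e. s·k^α = (n + g + δ)·k.
So s / (n + g + δ) = (k*)^(1−α) = 12.26^0.53 = 3.7749.
Therefore n + g + δ = s / 3.7749 = 0.37 / 3.7749 = 0.0980, so δ = 0.0980 − 0.057 = 0.0410.

δ ≈ 0.041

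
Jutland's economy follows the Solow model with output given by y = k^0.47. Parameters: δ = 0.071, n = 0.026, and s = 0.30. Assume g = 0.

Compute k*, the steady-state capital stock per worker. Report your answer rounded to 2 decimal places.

k* ≈ 8.42

At the steady state, Δk = 0, so s·k^α = (n + δ)·k.
Rearranging, k^(1−α) = s / (n + δ).
k^0.53 = 0.30 / (0.026 + 0.071) = 0.30 / 0.097 = 3.0928
k* = 3.0928^(1/0.53) ≈ 8.4177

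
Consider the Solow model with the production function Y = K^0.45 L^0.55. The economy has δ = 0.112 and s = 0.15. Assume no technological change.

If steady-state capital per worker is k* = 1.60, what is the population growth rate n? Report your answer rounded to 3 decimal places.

At the steady state, Δk = 0, so s·k^α = (n + δ)·k.
So s / (n + δ) = (k*)^(1−α) = 1.60^0.55 = 1.2950.
Therefore n + δ = s / 1.2950 = 0.15 / 1.2950 = 0.1158, so n = 0.1158 − 0.112 = 0.0038.

n ≈ 0.004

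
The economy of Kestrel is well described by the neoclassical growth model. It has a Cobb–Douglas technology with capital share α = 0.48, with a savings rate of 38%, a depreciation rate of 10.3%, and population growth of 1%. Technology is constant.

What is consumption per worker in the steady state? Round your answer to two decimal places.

c* ≈ 1.90

Steady state requires s·f(k) = (n + δ)·k, i.e. s·k^α = (n + δ)·k.
Rearranging, k^(1−α) = s / (n + δ).
k^0.52 = 0.38 / (0.010 + 0.103) = 0.38 / 0.113 = 3.3628
k* = 3.3628^(1/0.52) ≈ 10.3012
y* = (k*)^α = 10.3012^0.48 ≈ 3.0633
c* = (1 − s)·y* = (1 − 0.38) × 3.0633 ≈ 1.8992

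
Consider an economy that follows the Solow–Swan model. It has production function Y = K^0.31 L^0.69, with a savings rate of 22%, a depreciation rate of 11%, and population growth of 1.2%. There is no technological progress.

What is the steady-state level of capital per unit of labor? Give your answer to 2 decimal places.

k* = 2.35

At the steady state, Δk = 0, so s·k^α = (n + δ)·k.
Dividing both sides by k: k^(1−α) = s / (n + δ).
k^0.69 = 0.22 / (0.012 + 0.110) = 0.22 / 0.122 = 1.8033
k* = 1.8033^(1/0.69) ≈ 2.3502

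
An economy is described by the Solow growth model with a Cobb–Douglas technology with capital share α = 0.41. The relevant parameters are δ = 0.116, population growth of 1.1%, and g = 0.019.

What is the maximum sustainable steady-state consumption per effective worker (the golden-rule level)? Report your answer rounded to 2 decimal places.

c_gold ≈ 1.21

At the golden rule, f'(k) = n + g + δ, so α·k^(α−1) = n + g + δ and k_gold = (α/(n + g + δ))^(1/(1−α)).
k_gold = (0.41/0.146)^(1/0.59) = 2.8082^1.6949 ≈ 5.7549
c_gold = f(k_gold) − (n + g + δ)·k_gold = 2.0493 − 0.146×5.7549 ≈ 1.2091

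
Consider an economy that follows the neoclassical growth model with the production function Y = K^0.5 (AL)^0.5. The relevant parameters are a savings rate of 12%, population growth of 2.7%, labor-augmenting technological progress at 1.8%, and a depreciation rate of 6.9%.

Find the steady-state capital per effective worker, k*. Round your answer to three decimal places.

k* ≈ 1.108

Steady state requires s·f(k) = (n + g + δ)·k, i.e. s·k^α = (n + g + δ)·k.
Dividing both sides by k: k^(1−α) = s / (n + g + δ).
k^0.5 = 0.12 / (0.027 + 0.018 + 0.069) = 0.12 / 0.114 = 1.0526
k* = 1.0526^(1/0.5) ≈ 1.1080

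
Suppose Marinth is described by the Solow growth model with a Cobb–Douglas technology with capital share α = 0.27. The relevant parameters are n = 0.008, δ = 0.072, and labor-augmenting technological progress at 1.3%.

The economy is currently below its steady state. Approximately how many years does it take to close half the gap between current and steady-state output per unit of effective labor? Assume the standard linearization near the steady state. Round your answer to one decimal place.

Near the steady state the convergence rate is λ = (1 − α)(n + g + δ).
λ = (1 − 0.27) × 0.093 = 0.73 × 0.093 = 0.06789
Half-life = ln 2 / λ = 0.6931 / 0.06789 ≈ 10.21 years

t_½ ≈ 10.2 years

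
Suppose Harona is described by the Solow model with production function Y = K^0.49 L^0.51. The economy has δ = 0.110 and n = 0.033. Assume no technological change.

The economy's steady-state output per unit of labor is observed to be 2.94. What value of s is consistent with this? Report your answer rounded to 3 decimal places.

s ≈ 0.439

In steady state, investment equals break-even investment: s·k^α = (n + δ)·k.
Since y* = [s/(n + δ)]^(α/(1−α)), we have s/(n + δ) = (y*)^((1−α)/α) = 2.94^1.0408 = 3.0722.
Therefore s = 3.0722 × (n + δ) = 3.0722 × 0.143 = 0.4393.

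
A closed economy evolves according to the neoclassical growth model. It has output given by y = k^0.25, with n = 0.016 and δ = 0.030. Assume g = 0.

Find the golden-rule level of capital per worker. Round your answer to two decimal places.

k_gold ≈ 9.56

The golden rule sets f'(k) = n + δ, i.e. α·k^(α−1) = n + δ.
So k^(1−α) = α / (n + δ) = 0.25 / 0.046 = 5.4348.
k_gold = 5.4348^(1/0.75) ≈ 9.5553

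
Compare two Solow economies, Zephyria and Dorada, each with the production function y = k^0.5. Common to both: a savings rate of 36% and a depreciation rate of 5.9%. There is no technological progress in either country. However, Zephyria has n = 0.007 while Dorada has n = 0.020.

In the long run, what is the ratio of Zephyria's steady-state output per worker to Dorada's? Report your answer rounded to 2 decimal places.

ratio ≈ 1.20

Steady-state y* = [s/(n + δ)]^(α/(1−α)), so the ratio is [ (s_Z/(n + δ)_Z) / (s_D/(n + δ)_D) ]^1.
s_Z/(n + δ)_Z = 0.36/0.066 = 5.4545; s_D/(n + δ)_D = 0.36/0.079 = 4.5570.
Ratio = (5.4545/4.5570)^1 = 1.1969^1 ≈ 1.1969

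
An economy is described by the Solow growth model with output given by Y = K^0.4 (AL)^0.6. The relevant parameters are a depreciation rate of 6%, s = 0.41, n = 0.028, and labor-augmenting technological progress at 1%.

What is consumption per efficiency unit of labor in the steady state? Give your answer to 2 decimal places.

c* = 1.53

At the steady state, Δk = 0, so s·k^α = (n + g + δ)·k.
Dividing both sides by k: k^(1−α) = s / (n + g + δ).
k^0.6 = 0.41 / (0.028 + 0.010 + 0.060) = 0.41 / 0.098 = 4.1837
k* = 4.1837^(1/0.6) ≈ 10.8626
y* = (k*)^α = 10.8626^0.4 ≈ 2.5964
c* = (1 − s)·y* = (1 − 0.41) × 2.5964 ≈ 1.5319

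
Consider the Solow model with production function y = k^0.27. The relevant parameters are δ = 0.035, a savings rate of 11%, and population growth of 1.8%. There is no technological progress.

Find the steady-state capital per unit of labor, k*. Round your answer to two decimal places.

k* = 2.72

Steady state requires s·f(k) = (n + δ)·k, i.e. s·k^α = (n + δ)·k.
Rearranging, k^(1−α) = s / (n + δ).
k^0.73 = 0.11 / (0.018 + 0.035) = 0.11 / 0.053 = 2.0755
k* = 2.0755^(1/0.73) ≈ 2.7190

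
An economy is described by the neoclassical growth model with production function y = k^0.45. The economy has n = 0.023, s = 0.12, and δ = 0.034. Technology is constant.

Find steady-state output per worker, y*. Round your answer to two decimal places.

y* ≈ 1.84

At the steady state, Δk = 0, so s·k^α = (n + δ)·k.
Rearranging, k^(1−α) = s / (n + δ).
k^0.55 = 0.12 / (0.023 + 0.034) = 0.12 / 0.057 = 2.1053
k* = 2.1053^(1/0.55) ≈ 3.8712
y* = (k*)^α = 3.8712^0.45 ≈ 1.8388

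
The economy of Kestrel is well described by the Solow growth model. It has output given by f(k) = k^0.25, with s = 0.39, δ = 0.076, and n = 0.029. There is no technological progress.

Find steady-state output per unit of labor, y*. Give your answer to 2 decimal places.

y* = 1.55

In steady state, investment equals break-even investment: s·k^α = (n + δ)·k.
Rearranging, k^(1−α) = s / (n + δ).
k^0.75 = 0.39 / (0.029 + 0.076) = 0.39 / 0.105 = 3.7143
k* = 3.7143^(1/0.75) ≈ 5.7522
y* = (k*)^α = 5.7522^0.25 ≈ 1.5487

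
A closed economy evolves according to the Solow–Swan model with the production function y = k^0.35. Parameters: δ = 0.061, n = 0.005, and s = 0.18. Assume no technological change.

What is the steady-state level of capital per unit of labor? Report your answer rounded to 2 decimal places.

k* = 4.68

At the steady state, Δk = 0, so s·k^α = (n + δ)·k.
Rearranging, k^(1−α) = s / (n + δ).
k^0.65 = 0.18 / (0.005 + 0.061) = 0.18 / 0.066 = 2.7273
k* = 2.7273^(1/0.65) ≈ 4.6812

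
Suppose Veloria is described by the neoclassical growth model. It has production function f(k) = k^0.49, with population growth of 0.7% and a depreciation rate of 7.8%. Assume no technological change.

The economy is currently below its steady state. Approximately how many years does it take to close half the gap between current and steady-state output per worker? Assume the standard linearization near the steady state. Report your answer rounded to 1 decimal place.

half-life ≈ 16.0 years

Near the steady state the convergence rate is λ = (1 − α)(n + δ).
λ = (1 − 0.49) × 0.085 = 0.51 × 0.085 = 0.04335
Half-life = ln 2 / λ = 0.6931 / 0.04335 ≈ 15.99 years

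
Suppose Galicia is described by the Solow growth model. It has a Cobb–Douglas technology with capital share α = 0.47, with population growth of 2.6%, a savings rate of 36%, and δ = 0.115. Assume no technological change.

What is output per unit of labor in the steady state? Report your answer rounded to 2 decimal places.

Steady state requires s·f(k) = (n + δ)·k, i.e. s·k^α = (n + δ)·k.
Rearranging, k^(1−α) = s / (n + δ).
k^0.53 = 0.36 / (0.026 + 0.115) = 0.36 / 0.141 = 2.5532
k* = 2.5532^(1/0.53) ≈ 5.8625
y* = (k*)^α = 5.8625^0.47 ≈ 2.2961

y* ≈ 2.30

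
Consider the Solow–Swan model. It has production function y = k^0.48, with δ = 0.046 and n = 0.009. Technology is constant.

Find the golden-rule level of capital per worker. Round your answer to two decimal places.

The golden rule sets f'(k) = n + δ, i.e. α·k^(α−1) = n + δ.
So k^(1−α) = α / (n + δ) = 0.48 / 0.055 = 8.7273.
k_gold = 8.7273^(1/0.52) ≈ 64.4740

k_gold ≈ 64.47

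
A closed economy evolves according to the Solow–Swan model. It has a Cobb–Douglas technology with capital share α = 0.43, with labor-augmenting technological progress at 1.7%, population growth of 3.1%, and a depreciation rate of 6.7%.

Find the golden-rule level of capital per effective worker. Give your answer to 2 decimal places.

k_gold ≈ 10.11

The golden rule sets f'(k) = n + g + δ, i.e. α·k^(α−1) = n + g + δ.
So k^(1−α) = α / (n + g + δ) = 0.43 / 0.115 = 3.7391.
k_gold = 3.7391^(1/0.57) ≈ 10.1124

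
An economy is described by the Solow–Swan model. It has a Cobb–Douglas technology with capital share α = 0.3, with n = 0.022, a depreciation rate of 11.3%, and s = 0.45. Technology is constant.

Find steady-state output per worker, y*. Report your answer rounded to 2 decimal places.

Steady state requires s·f(k) = (n + δ)·k, i.e. s·k^α = (n + δ)·k.
Dividing both sides by k: k^(1−α) = s / (n + δ).
k^0.7 = 0.45 / (0.022 + 0.113) = 0.45 / 0.135 = 3.3333
k* = 3.3333^(1/0.7) ≈ 5.5842
y* = (k*)^α = 5.5842^0.3 ≈ 1.6753

y* ≈ 1.68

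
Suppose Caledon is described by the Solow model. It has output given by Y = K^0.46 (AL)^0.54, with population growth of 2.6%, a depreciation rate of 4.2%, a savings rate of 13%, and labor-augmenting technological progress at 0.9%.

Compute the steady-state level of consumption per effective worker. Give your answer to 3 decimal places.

c* ≈ 1.359

In steady state, investment equals break-even investment: s·k^α = (n + g + δ)·k.
Rearranging, k^(1−α) = s / (n + g + δ).
k^0.54 = 0.13 / (0.026 + 0.009 + 0.042) = 0.13 / 0.077 = 1.6883
k* = 1.6883^(1/0.54) ≈ 2.6376
y* = (k*)^α = 2.6376^0.46 ≈ 1.5623
c* = (1 − s)·y* = (1 − 0.13) × 1.5623 ≈ 1.3592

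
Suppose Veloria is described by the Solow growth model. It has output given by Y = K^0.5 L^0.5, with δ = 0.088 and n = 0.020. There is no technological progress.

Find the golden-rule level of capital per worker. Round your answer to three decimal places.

k_gold ≈ 21.433

The golden rule sets f'(k) = n + δ, i.e. α·k^(α−1) = n + δ.
So k^(1−α) = α / (n + δ) = 0.5 / 0.108 = 4.6296.
k_gold = 4.6296^(1/0.5) ≈ 21.4332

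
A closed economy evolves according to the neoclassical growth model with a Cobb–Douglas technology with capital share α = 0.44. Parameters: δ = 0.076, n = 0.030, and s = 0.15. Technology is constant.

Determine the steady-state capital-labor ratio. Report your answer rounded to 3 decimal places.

In steady state, investment equals break-even investment: s·k^α = (n + δ)·k.
Dividing both sides by k: k^(1−α) = s / (n + δ).
k^0.56 = 0.15 / (0.030 + 0.076) = 0.15 / 0.106 = 1.4151
k* = 1.4151^(1/0.56) ≈ 1.8589

k* ≈ 1.859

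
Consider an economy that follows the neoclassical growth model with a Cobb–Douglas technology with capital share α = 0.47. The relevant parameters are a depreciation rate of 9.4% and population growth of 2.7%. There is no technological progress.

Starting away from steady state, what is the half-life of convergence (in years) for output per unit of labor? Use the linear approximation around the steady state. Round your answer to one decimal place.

about 10.8 years

Near the steady state the convergence rate is λ = (1 − α)(n + δ).
λ = (1 − 0.47) × 0.121 = 0.53 × 0.121 = 0.06413
Half-life = ln 2 / λ = 0.6931 / 0.06413 ≈ 10.81 years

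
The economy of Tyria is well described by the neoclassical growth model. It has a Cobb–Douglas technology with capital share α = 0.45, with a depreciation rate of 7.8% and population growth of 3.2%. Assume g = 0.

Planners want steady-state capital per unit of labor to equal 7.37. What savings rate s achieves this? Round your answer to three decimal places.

s ≈ 0.330

Steady state requires s·f(k) = (n + δ)·k, i.e. s·k^α = (n + δ)·k.
So s / (n + δ) = (k*)^(1−α) = 7.37^0.55 = 2.9999.
Therefore s = 2.9999 × (n + δ) = 2.9999 × 0.110 = 0.3300.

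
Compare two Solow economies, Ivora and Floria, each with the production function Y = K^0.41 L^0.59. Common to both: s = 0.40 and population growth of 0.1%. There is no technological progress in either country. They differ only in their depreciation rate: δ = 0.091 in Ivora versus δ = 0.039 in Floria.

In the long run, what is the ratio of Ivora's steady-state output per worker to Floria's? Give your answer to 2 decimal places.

y*_I / y*_F ≈ 0.56

Steady-state y* = [s/(n + δ)]^(α/(1−α)), so the ratio is [ (s_I/(n + δ)_I) / (s_F/(n + δ)_F) ]^0.6949.
s_I/(n + δ)_I = 0.40/0.092 = 4.3478; s_F/(n + δ)_F = 0.40/0.040 = 10.0000.
Ratio = (4.3478/10.0000)^0.6949 = 0.4348^0.6949 ≈ 0.5606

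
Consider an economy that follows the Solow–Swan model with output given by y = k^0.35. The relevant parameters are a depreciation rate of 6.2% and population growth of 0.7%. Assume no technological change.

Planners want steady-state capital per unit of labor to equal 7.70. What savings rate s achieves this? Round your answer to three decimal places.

s ≈ 0.260

At the steady state, Δk = 0, so s·k^α = (n + δ)·k.
So s / (n + δ) = (k*)^(1−α) = 7.70^0.65 = 3.7689.
Therefore s = 3.7689 × (n + δ) = 3.7689 × 0.069 = 0.2601.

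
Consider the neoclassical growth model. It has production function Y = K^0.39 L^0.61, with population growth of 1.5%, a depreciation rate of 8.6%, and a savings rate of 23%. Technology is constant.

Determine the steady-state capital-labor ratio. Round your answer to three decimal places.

k* = 3.854

In steady state, investment equals break-even investment: s·k^α = (n + δ)·k.
Rearranging, k^(1−α) = s / (n + δ).
k^0.61 = 0.23 / (0.015 + 0.086) = 0.23 / 0.101 = 2.2772
k* = 2.2772^(1/0.61) ≈ 3.8539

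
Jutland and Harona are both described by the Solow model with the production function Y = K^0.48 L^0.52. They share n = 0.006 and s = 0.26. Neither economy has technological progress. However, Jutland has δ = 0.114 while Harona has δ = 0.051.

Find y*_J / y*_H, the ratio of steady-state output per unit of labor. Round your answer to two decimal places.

y*_J / y*_H ≈ 0.50

Steady-state y* = [s/(n + δ)]^(α/(1−α)), so the ratio is [ (s_J/(n + δ)_J) / (s_H/(n + δ)_H) ]^0.9231.
s_J/(n + δ)_J = 0.26/0.120 = 2.1667; s_H/(n + δ)_H = 0.26/0.057 = 4.5614.
Ratio = (2.1667/4.5614)^0.9231 = 0.4750^0.9231 ≈ 0.5030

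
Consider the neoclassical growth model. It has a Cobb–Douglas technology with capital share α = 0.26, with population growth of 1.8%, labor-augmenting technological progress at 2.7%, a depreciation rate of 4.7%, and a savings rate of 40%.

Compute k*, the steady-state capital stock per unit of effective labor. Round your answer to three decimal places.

k* ≈ 7.287

In steady state, investment equals break-even investment: s·k^α = (n + g + δ)·k.
Dividing both sides by k: k^(1−α) = s / (n + g + δ).
k^0.74 = 0.40 / (0.018 + 0.027 + 0.047) = 0.40 / 0.092 = 4.3478
k* = 4.3478^(1/0.74) ≈ 7.2866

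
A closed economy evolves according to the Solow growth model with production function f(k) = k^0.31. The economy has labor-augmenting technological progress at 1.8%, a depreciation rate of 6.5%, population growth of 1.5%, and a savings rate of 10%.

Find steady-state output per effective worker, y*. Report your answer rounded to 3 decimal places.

In steady state, investment equals break-even investment: s·k^α = (n + g + δ)·k.
Rearranging, k^(1−α) = s / (n + g + δ).
k^0.69 = 0.10 / (0.015 + 0.018 + 0.065) = 0.10 / 0.098 = 1.0204
k* = 1.0204^(1/0.69) ≈ 1.0297
y* = (k*)^α = 1.0297^0.31 ≈ 1.0091

y* = 1.009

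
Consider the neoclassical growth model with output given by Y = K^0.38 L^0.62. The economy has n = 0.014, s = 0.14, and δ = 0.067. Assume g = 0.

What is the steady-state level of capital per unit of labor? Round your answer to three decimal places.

Steady state requires s·f(k) = (n + δ)·k, i.e. s·k^α = (n + δ)·k.
Dividing both sides by k: k^(1−α) = s / (n + δ).
k^0.62 = 0.14 / (0.014 + 0.067) = 0.14 / 0.081 = 1.7284
k* = 1.7284^(1/0.62) ≈ 2.4171

k* = 2.417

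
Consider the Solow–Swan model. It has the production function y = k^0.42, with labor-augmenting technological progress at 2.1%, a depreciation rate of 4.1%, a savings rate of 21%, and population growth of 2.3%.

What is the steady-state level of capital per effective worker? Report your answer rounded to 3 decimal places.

k* = 4.756

In steady state, investment equals break-even investment: s·k^α = (n + g + δ)·k.
Rearranging, k^(1−α) = s / (n + g + δ).
k^0.58 = 0.21 / (0.023 + 0.021 + 0.041) = 0.21 / 0.085 = 2.4706
k* = 2.4706^(1/0.58) ≈ 4.7560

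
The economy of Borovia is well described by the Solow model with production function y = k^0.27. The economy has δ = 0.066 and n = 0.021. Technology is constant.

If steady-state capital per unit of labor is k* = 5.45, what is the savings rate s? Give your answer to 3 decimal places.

Steady state requires s·f(k) = (n + δ)·k, i.e. s·k^α = (n + δ)·k.
So s / (n + δ) = (k*)^(1−α) = 5.45^0.73 = 3.4480.
Therefore s = 3.4480 × (n + δ) = 3.4480 × 0.087 = 0.3000.

s ≈ 0.300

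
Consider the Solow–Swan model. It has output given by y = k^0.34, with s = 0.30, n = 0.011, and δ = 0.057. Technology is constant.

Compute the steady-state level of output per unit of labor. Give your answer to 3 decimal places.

y* = 2.148

Steady state requires s·f(k) = (n + δ)·k, i.e. s·k^α = (n + δ)·k.
Dividing both sides by k: k^(1−α) = s / (n + δ).
k^0.66 = 0.30 / (0.011 + 0.057) = 0.30 / 0.068 = 4.4118
k* = 4.4118^(1/0.66) ≈ 9.4774
y* = (k*)^α = 9.4774^0.34 ≈ 2.1482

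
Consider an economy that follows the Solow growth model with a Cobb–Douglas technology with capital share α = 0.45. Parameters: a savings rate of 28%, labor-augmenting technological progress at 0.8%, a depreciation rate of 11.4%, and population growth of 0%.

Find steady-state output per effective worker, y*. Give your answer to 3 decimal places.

y* = 1.973

At the steady state, Δk = 0, so s·k^α = (n + g + δ)·k.
Rearranging, k^(1−α) = s / (n + g + δ).
k^0.55 = 0.28 / (0.000 + 0.008 + 0.114) = 0.28 / 0.122 = 2.2951
k* = 2.2951^(1/0.55) ≈ 4.5290
y* = (k*)^α = 4.5290^0.45 ≈ 1.9733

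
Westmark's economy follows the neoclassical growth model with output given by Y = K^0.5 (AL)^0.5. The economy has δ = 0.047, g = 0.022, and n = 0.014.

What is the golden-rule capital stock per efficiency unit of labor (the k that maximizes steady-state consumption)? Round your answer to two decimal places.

k_gold ≈ 36.29

The golden rule sets f'(k) = n + g + δ, i.e. α·k^(α−1) = n + g + δ.
So k^(1−α) = α / (n + g + δ) = 0.5 / 0.083 = 6.0241.
k_gold = 6.0241^(1/0.5) ≈ 36.2898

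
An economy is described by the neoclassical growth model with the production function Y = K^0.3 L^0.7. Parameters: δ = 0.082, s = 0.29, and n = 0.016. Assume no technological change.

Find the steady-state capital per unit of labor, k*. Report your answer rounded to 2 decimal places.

k* ≈ 4.71

In steady state, investment equals break-even investment: s·k^α = (n + δ)·k.
Dividing both sides by k: k^(1−α) = s / (n + δ).
k^0.7 = 0.29 / (0.016 + 0.082) = 0.29 / 0.098 = 2.9592
k* = 2.9592^(1/0.7) ≈ 4.7109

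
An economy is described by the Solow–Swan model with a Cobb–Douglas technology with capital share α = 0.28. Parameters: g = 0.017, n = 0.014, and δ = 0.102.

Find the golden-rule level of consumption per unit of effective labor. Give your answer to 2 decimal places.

c_gold ≈ 0.96

At the golden rule, f'(k) = n + g + δ, so α·k^(α−1) = n + g + δ and k_gold = (α/(n + g + δ))^(1/(1−α)).
k_gold = (0.28/0.133)^(1/0.72) = 2.1053^1.3889 ≈ 2.8122
c_gold = f(k_gold) − (n + g + δ)·k_gold = 1.3358 − 0.133×2.8122 ≈ 0.9618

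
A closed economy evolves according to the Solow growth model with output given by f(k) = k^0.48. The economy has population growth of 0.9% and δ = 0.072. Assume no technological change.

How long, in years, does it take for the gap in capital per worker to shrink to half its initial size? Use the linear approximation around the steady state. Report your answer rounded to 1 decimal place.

t_½ ≈ 16.5 years

Near the steady state the convergence rate is λ = (1 − α)(n + δ).
λ = (1 − 0.48) × 0.081 = 0.52 × 0.081 = 0.04212
Half-life = ln 2 / λ = 0.6931 / 0.04212 ≈ 16.46 years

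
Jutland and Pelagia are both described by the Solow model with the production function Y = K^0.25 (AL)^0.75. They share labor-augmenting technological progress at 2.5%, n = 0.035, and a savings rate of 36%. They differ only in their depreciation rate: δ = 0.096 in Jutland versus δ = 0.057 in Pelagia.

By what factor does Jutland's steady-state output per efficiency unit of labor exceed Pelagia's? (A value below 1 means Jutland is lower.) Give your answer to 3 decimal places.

ratio ≈ 0.909

Steady-state y* = [s/(n + g + δ)]^(α/(1−α)), so the ratio is [ (s_J/(n + g + δ)_J) / (s_P/(n + g + δ)_P) ]^0.3333.
s_J/(n + g + δ)_J = 0.36/0.156 = 2.3077; s_P/(n + g + δ)_P = 0.36/0.117 = 3.0769.
Ratio = (2.3077/3.0769)^0.3333 = 0.7500^0.3333 ≈ 0.9086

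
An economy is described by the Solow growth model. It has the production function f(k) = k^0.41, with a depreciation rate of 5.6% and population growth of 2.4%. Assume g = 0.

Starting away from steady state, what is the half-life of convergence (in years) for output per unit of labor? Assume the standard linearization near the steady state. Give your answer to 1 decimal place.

half-life ≈ 14.7 years

Near the steady state the convergence rate is λ = (1 − α)(n + δ).
λ = (1 − 0.41) × 0.080 = 0.59 × 0.080 = 0.0472
Half-life = ln 2 / λ = 0.6931 / 0.0472 ≈ 14.68 years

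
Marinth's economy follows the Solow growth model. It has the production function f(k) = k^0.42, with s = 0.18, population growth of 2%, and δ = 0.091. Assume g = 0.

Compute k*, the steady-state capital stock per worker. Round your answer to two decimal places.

k* = 2.30

In steady state, investment equals break-even investment: s·k^α = (n + δ)·k.
Rearranging, k^(1−α) = s / (n + δ).
k^0.58 = 0.18 / (0.020 + 0.091) = 0.18 / 0.111 = 1.6216
k* = 1.6216^(1/0.58) ≈ 2.3013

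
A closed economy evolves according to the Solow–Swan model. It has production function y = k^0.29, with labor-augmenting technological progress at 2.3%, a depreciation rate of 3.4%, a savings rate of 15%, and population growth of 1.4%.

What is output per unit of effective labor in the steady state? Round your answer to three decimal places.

Steady state requires s·f(k) = (n + g + δ)·k, i.e. s·k^α = (n + g + δ)·k.
Dividing both sides by k: k^(1−α) = s / (n + g + δ).
k^0.71 = 0.15 / (0.014 + 0.023 + 0.034) = 0.15 / 0.071 = 2.1127
k* = 2.1127^(1/0.71) ≈ 2.8676
y* = (k*)^α = 2.8676^0.29 ≈ 1.3573

y* ≈ 1.357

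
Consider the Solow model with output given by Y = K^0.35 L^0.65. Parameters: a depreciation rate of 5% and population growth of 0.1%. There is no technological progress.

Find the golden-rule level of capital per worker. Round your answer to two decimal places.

The golden rule sets f'(k) = n + δ, i.e. α·k^(α−1) = n + δ.
So k^(1−α) = α / (n + δ) = 0.35 / 0.051 = 6.8627.
k_gold = 6.8627^(1/0.65) ≈ 19.3604

k_gold ≈ 19.36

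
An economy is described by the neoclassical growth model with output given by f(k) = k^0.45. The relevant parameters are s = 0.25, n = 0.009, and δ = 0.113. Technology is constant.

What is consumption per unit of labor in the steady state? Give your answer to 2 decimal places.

c* = 1.35

In steady state, investment equals break-even investment: s·k^α = (n + δ)·k.
Rearranging, k^(1−α) = s / (n + δ).
k^0.55 = 0.25 / (0.009 + 0.113) = 0.25 / 0.122 = 2.0492
k* = 2.0492^(1/0.55) ≈ 3.6857
y* = (k*)^α = 3.6857^0.45 ≈ 1.7986
c* = (1 − s)·y* = (1 − 0.25) × 1.7986 ≈ 1.3490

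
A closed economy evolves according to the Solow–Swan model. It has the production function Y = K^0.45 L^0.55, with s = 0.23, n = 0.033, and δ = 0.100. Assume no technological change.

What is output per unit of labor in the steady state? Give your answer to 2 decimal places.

In steady state, investment equals break-even investment: s·k^α = (n + δ)·k.
Rearranging, k^(1−α) = s / (n + δ).
k^0.55 = 0.23 / (0.033 + 0.100) = 0.23 / 0.133 = 1.7293
k* = 1.7293^(1/0.55) ≈ 2.7070
y* = (k*)^α = 2.7070^0.45 ≈ 1.5654

y* ≈ 1.57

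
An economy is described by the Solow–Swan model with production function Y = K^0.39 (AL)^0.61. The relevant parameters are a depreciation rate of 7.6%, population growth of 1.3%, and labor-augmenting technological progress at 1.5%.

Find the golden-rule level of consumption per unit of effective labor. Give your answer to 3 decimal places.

c_gold ≈ 1.420

At the golden rule, f'(k) = n + g + δ, so α·k^(α−1) = n + g + δ and k_gold = (α/(n + g + δ))^(1/(1−α)).
k_gold = (0.39/0.104)^(1/0.61) = 3.7500^1.6393 ≈ 8.7299
c_gold = f(k_gold) − (n + g + δ)·k_gold = 2.3281 − 0.104×8.7299 ≈ 1.4202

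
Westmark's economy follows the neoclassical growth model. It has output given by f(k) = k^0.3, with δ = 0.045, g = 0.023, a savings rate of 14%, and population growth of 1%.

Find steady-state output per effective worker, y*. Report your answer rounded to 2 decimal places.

y* ≈ 1.28

Steady state requires s·f(k) = (n + g + δ)·k, i.e. s·k^α = (n + g + δ)·k.
Rearranging, k^(1−α) = s / (n + g + δ).
k^0.7 = 0.14 / (0.010 + 0.023 + 0.045) = 0.14 / 0.078 = 1.7949
k* = 1.7949^(1/0.7) ≈ 2.3063
y* = (k*)^α = 2.3063^0.3 ≈ 1.2849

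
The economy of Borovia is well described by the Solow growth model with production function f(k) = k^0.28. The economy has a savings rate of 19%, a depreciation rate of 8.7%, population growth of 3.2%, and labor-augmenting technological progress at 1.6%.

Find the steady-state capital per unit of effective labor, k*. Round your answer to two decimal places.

In steady state, investment equals break-even investment: s·k^α = (n + g + δ)·k.
Rearranging, k^(1−α) = s / (n + g + δ).
k^0.72 = 0.19 / (0.032 + 0.016 + 0.087) = 0.19 / 0.135 = 1.4074
k* = 1.4074^(1/0.72) ≈ 1.6074

k* ≈ 1.61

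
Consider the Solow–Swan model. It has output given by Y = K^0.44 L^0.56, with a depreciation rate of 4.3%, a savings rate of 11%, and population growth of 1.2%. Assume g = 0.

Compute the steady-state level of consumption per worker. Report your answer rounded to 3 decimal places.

In steady state, investment equals break-even investment: s·k^α = (n + δ)·k.
Rearranging, k^(1−α) = s / (n + δ).
k^0.56 = 0.11 / (0.012 + 0.043) = 0.11 / 0.055 = 2.0000
k* = 2.0000^(1/0.56) ≈ 3.4479
y* = (k*)^α = 3.4479^0.44 ≈ 1.7239
c* = (1 − s)·y* = (1 − 0.11) × 1.7239 ≈ 1.5343

c* = 1.534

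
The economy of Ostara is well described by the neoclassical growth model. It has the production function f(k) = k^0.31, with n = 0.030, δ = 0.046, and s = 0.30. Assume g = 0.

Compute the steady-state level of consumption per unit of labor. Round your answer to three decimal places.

Steady state requires s·f(k) = (n + δ)·k, i.e. s·k^α = (n + δ)·k.
Dividing both sides by k: k^(1−α) = s / (n + δ).
k^0.69 = 0.30 / (0.030 + 0.046) = 0.30 / 0.076 = 3.9474
k* = 3.9474^(1/0.69) ≈ 7.3151
y* = (k*)^α = 7.3151^0.31 ≈ 1.8531
c* = (1 − s)·y* = (1 − 0.30) × 1.8531 ≈ 1.2972

c* ≈ 1.297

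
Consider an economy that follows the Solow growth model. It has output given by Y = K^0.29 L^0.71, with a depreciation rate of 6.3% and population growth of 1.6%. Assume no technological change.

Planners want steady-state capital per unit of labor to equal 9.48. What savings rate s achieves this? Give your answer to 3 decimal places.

s ≈ 0.390

In steady state, investment equals break-even investment: s·k^α = (n + δ)·k.
So s / (n + δ) = (k*)^(1−α) = 9.48^0.71 = 4.9378.
Therefore s = 4.9378 × (n + δ) = 4.9378 × 0.079 = 0.3901.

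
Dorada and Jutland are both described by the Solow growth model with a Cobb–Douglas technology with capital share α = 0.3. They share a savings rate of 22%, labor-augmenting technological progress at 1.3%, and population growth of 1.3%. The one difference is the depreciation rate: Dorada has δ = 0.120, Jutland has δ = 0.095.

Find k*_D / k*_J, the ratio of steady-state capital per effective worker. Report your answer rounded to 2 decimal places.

Steady-state k* = [s/(n + g + δ)]^(1/(1−α)), so the ratio is [ (s_D/(n + g + δ)_D) / (s_J/(n + g + δ)_J) ]^1.4286.
s_D/(n + g + δ)_D = 0.22/0.146 = 1.5068; s_J/(n + g + δ)_J = 0.22/0.121 = 1.8182.
Ratio = (1.5068/1.8182)^1.4286 = 0.8287^1.4286 ≈ 0.7646

k*_D / k*_J ≈ 0.76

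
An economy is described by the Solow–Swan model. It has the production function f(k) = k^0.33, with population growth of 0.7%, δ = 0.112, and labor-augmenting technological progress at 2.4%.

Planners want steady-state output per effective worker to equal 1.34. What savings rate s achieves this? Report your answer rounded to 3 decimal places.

At the steady state, Δk = 0, so s·k^α = (n + g + δ)·k.
Since y* = [s/(n + g + δ)]^(α/(1−α)), we have s/(n + g + δ) = (y*)^((1−α)/α) = 1.34^2.0303 = 1.8116.
Therefore s = 1.8116 × (n + g + δ) = 1.8116 × 0.143 = 0.2591.

s ≈ 0.259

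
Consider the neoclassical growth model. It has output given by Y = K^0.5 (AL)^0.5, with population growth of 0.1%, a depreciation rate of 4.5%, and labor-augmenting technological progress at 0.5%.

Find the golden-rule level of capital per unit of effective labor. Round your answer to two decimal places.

k_gold ≈ 96.12

The golden rule sets f'(k) = n + g + δ, i.e. α·k^(α−1) = n + g + δ.
So k^(1−α) = α / (n + g + δ) = 0.5 / 0.051 = 9.8039.
k_gold = 9.8039^(1/0.5) ≈ 96.1165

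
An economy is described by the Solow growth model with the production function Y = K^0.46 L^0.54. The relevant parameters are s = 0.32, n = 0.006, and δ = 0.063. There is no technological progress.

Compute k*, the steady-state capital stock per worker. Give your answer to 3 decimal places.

Steady state requires s·f(k) = (n + δ)·k, i.e. s·k^α = (n + δ)·k.
Dividing both sides by k: k^(1−α) = s / (n + δ).
k^0.54 = 0.32 / (0.006 + 0.063) = 0.32 / 0.069 = 4.6377
k* = 4.6377^(1/0.54) ≈ 17.1354

k* ≈ 17.135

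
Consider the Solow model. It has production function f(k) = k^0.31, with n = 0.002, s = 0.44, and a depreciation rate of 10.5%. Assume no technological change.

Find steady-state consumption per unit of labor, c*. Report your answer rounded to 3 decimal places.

Steady state requires s·f(k) = (n + δ)·k, i.e. s·k^α = (n + δ)·k.
Dividing both sides by k: k^(1−α) = s / (n + δ).
k^0.69 = 0.44 / (0.002 + 0.105) = 0.44 / 0.107 = 4.1121
k* = 4.1121^(1/0.69) ≈ 7.7615
y* = (k*)^α = 7.7615^0.31 ≈ 1.8875
c* = (1 − s)·y* = (1 − 0.44) × 1.8875 ≈ 1.0570

c* = 1.057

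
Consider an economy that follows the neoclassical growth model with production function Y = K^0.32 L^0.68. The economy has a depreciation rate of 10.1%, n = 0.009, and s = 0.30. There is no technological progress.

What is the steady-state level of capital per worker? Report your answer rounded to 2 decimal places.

k* = 4.37

At the steady state, Δk = 0, so s·k^α = (n + δ)·k.
Dividing both sides by k: k^(1−α) = s / (n + δ).
k^0.68 = 0.30 / (0.009 + 0.101) = 0.30 / 0.110 = 2.7273
k* = 2.7273^(1/0.68) ≈ 4.3730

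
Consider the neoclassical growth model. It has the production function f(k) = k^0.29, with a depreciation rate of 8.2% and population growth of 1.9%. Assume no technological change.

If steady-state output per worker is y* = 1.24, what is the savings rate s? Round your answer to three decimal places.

s ≈ 0.171

At the steady state, Δk = 0, so s·k^α = (n + δ)·k.
Since y* = [s/(n + δ)]^(α/(1−α)), we have s/(n + δ) = (y*)^((1−α)/α) = 1.24^2.4483 = 1.6933.
Therefore s = 1.6933 × (n + δ) = 1.6933 × 0.101 = 0.1710.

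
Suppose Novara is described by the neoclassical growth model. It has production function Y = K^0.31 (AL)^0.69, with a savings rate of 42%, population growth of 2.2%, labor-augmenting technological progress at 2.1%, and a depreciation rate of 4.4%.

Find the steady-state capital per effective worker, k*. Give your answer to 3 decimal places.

At the steady state, Δk = 0, so s·k^α = (n + g + δ)·k.
Rearranging, k^(1−α) = s / (n + g + δ).
k^0.69 = 0.42 / (0.022 + 0.021 + 0.044) = 0.42 / 0.087 = 4.8276
k* = 4.8276^(1/0.69) ≈ 9.7930

k* = 9.793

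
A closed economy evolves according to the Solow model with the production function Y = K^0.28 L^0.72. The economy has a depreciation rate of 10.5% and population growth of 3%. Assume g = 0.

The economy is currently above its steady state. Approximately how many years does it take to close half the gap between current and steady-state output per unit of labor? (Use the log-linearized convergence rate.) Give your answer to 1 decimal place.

Near the steady state the convergence rate is λ = (1 − α)(n + δ).
λ = (1 − 0.28) × 0.135 = 0.72 × 0.135 = 0.0972
Half-life = ln 2 / λ = 0.6931 / 0.0972 ≈ 7.13 years

t_½ ≈ 7.1 years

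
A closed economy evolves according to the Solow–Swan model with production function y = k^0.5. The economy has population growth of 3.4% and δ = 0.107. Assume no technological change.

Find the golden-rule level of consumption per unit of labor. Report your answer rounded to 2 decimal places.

At the golden rule, f'(k) = n + δ, so α·k^(α−1) = n + δ and k_gold = (α/(n + δ))^(1/(1−α)).
k_gold = (0.5/0.141)^(1/0.5) = 3.5461^2 ≈ 12.5748
c_gold = f(k_gold) − (n + δ)·k_gold = 3.5461 − 0.141×12.5748 ≈ 1.7731

c_gold ≈ 1.77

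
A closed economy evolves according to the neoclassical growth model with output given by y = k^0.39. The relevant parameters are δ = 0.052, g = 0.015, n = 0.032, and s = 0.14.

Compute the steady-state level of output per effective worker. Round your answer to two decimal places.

Steady state requires s·f(k) = (n + g + δ)·k, i.e. s·k^α = (n + g + δ)·k.
Rearranging, k^(1−α) = s / (n + g + δ).
k^0.61 = 0.14 / (0.032 + 0.015 + 0.052) = 0.14 / 0.099 = 1.4141
k* = 1.4141^(1/0.61) ≈ 1.7648
y* = (k*)^α = 1.7648^0.39 ≈ 1.2480

y* ≈ 1.25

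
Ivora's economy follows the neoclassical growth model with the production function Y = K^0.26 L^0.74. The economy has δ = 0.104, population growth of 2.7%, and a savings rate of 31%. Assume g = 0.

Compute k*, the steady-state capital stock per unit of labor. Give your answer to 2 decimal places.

k* ≈ 3.20

At the steady state, Δk = 0, so s·k^α = (n + δ)·k.
Rearranging, k^(1−α) = s / (n + δ).
k^0.74 = 0.31 / (0.027 + 0.104) = 0.31 / 0.131 = 2.3664
k* = 2.3664^(1/0.74) ≈ 3.2028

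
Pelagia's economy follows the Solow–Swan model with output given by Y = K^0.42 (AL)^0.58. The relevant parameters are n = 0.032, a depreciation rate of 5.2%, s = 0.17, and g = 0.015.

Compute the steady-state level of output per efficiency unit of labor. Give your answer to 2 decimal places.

y* = 1.48

In steady state, investment equals break-even investment: s·k^α = (n + g + δ)·k.
Rearranging, k^(1−α) = s / (n + g + δ).
k^0.58 = 0.17 / (0.032 + 0.015 + 0.052) = 0.17 / 0.099 = 1.7172
k* = 1.7172^(1/0.58) ≈ 2.5402
y* = (k*)^α = 2.5402^0.42 ≈ 1.4793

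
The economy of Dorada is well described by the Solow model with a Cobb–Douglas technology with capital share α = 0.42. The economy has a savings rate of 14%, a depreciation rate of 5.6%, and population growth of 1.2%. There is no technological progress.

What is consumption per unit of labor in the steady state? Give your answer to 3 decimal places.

In steady state, investment equals break-even investment: s·k^α = (n + δ)·k.
Rearranging, k^(1−α) = s / (n + δ).
k^0.58 = 0.14 / (0.012 + 0.056) = 0.14 / 0.068 = 2.0588
k* = 2.0588^(1/0.58) ≈ 3.4731
y* = (k*)^α = 3.4731^0.42 ≈ 1.6869
c* = (1 − s)·y* = (1 − 0.14) × 1.6869 ≈ 1.4507

c* = 1.451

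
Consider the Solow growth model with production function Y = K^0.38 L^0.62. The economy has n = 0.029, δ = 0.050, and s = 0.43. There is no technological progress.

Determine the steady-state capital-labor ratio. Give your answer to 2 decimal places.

k* = 15.38

In steady state, investment equals break-even investment: s·k^α = (n + δ)·k.
Dividing both sides by k: k^(1−α) = s / (n + δ).
k^0.62 = 0.43 / (0.029 + 0.050) = 0.43 / 0.079 = 5.4430
k* = 5.4430^(1/0.62) ≈ 15.3757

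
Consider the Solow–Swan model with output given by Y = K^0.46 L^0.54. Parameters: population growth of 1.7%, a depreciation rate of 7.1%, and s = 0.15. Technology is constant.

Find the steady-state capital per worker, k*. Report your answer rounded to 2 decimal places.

In steady state, investment equals break-even investment: s·k^α = (n + δ)·k.
Dividing both sides by k: k^(1−α) = s / (n + δ).
k^0.54 = 0.15 / (0.017 + 0.071) = 0.15 / 0.088 = 1.7045
k* = 1.7045^(1/0.54) ≈ 2.6846

k* ≈ 2.68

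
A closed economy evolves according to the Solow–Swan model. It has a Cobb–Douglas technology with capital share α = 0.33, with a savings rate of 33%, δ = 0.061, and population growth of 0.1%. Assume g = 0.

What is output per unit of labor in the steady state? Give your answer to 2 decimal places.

y* ≈ 2.28

Steady state requires s·f(k) = (n + δ)·k, i.e. s·k^α = (n + δ)·k.
Dividing both sides by k: k^(1−α) = s / (n + δ).
k^0.67 = 0.33 / (0.001 + 0.061) = 0.33 / 0.062 = 5.3226
k* = 5.3226^(1/0.67) ≈ 12.1274
y* = (k*)^α = 12.1274^0.33 ≈ 2.2785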